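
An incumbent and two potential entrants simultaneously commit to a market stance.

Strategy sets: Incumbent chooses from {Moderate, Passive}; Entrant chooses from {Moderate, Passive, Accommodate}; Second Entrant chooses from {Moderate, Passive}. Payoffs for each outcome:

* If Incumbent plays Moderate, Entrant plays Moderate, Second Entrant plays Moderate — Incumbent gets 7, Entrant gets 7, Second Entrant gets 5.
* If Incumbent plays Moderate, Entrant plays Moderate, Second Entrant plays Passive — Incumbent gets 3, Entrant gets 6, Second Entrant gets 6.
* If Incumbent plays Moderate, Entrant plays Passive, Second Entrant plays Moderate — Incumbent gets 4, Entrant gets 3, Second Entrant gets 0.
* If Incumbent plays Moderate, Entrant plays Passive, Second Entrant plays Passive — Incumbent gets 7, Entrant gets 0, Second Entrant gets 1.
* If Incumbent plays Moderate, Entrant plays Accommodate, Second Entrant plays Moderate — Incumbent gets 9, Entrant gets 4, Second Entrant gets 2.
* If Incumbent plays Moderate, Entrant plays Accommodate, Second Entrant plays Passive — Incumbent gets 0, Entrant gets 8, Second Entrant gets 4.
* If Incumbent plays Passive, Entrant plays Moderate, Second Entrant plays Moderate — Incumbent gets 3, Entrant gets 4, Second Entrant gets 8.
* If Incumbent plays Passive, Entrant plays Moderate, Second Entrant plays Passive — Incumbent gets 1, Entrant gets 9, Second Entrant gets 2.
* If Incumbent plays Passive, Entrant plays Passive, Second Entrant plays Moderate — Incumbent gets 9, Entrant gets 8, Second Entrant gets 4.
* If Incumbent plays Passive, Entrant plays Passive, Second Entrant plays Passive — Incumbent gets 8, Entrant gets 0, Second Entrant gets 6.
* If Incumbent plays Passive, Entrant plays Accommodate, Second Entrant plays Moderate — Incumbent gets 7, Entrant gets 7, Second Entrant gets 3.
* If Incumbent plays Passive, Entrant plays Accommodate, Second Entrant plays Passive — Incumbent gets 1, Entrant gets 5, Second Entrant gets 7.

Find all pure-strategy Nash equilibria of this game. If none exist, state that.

Mark each player's best response to every combination of opponents' strategies; a profile where every player is best-responding is a pure Nash equilibrium.
Incumbent against (Moderate, Moderate): payoffs 7, 3 → best response Moderate.
Incumbent against (Moderate, Passive): payoffs 3, 1 → best response Moderate.
Incumbent against (Passive, Moderate): payoffs 4, 9 → best response Passive.
Incumbent against (Passive, Passive): payoffs 7, 8 → best response Passive.
Incumbent against (Accommodate, Moderate): payoffs 9, 7 → best response Moderate.
Incumbent against (Accommodate, Passive): payoffs 0, 1 → best response Passive.
Entrant against (Moderate, Moderate): payoffs 7, 3, 4 → best response Moderate.
Entrant against (Moderate, Passive): payoffs 6, 0, 8 → best response Accommodate.
Entrant against (Passive, Moderate): payoffs 4, 8, 7 → best response Passive.
Entrant against (Passive, Passive): payoffs 9, 0, 5 → best response Moderate.
Second Entrant against (Moderate, Moderate): payoffs 5, 6 → best response Passive.
Second Entrant against (Moderate, Passive): payoffs 0, 1 → best response Passive.
Second Entrant against (Moderate, Accommodate): payoffs 2, 4 → best response Passive.
Second Entrant against (Passive, Moderate): payoffs 8, 2 → best response Moderate.
Second Entrant against (Passive, Passive): payoffs 4, 6 → best response Passive.
Second Entrant against (Passive, Accommodate): payoffs 3, 7 → best response Passive.
No profile is a mutual best response for all players.

There is no pure-strategy Nash equilibrium.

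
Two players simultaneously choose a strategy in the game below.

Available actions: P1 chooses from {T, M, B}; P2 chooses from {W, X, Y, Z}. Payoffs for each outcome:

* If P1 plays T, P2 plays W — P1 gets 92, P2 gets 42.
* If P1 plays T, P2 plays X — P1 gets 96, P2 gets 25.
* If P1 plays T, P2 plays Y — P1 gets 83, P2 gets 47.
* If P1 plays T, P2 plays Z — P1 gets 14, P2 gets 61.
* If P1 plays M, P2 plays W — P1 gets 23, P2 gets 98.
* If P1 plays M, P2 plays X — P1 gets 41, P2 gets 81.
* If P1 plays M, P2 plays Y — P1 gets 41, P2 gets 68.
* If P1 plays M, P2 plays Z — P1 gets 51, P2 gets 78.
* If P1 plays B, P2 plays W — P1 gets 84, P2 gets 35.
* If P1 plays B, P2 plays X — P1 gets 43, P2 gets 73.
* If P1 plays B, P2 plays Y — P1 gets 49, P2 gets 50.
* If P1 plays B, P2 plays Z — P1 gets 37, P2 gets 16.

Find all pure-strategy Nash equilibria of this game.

This game has no pure Nash equilibrium.

For each player, find the best response to each opponent profile; mutual best responses are the pure NE.
P1 against W: payoffs 92, 23, 84 → best response T.
P1 against X: payoffs 96, 41, 43 → best response T.
P1 against Y: payoffs 83, 41, 49 → best response T.
P1 against Z: payoffs 14, 51, 37 → best response M.
P2 against T: payoffs 42, 25, 47, 61 → best response Z.
P2 against M: payoffs 98, 81, 68, 78 → best response W.
P2 against B: payoffs 35, 73, 50, 16 → best response X.
No profile is a mutual best response for all players.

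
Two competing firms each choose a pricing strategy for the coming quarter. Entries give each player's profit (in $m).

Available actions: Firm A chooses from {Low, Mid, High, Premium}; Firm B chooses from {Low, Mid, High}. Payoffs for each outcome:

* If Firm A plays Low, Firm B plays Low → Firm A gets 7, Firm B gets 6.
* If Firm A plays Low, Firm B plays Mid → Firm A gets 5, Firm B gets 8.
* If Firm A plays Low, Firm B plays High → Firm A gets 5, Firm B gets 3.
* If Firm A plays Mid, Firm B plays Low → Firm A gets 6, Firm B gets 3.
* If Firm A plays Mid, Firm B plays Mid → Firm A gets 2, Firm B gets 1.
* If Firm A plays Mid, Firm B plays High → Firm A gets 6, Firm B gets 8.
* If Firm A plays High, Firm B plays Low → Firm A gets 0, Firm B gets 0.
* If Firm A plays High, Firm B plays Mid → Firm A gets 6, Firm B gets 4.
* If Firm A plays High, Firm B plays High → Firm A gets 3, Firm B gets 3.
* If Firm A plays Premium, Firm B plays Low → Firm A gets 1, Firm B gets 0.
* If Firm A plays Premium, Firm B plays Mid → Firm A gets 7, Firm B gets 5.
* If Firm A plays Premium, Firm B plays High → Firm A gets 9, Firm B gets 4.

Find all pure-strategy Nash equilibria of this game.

Check each profile: it is a Nash equilibrium iff no player can strictly gain by switching unilaterally.
(Low, Low): Firm B can switch to Mid (6 → 8). Not NE.
(Low, Mid): Firm A can switch to High (5 → 6). Not NE.
(Low, High): Firm A can switch to Mid (5 → 6). Not NE.
(Mid, Low): Firm A can switch to Low (6 → 7). Not NE.
(Mid, Mid): Firm A can switch to Low (2 → 5). Not NE.
(Mid, High): Firm A can switch to Premium (6 → 9). Not NE.
(High, Low): Firm A can switch to Low (0 → 7). Not NE.
(High, Mid): Firm A can switch to Premium (6 → 7). Not NE.
(Premium, Mid): Firm A gets 7, best alternative 6; Firm B gets 5, best alternative 4. No profitable deviation — NE.
(The remaining 3 profiles each have a profitable deviation by the same check.)

The unique pure-strategy Nash equilibrium is (Premium, Mid).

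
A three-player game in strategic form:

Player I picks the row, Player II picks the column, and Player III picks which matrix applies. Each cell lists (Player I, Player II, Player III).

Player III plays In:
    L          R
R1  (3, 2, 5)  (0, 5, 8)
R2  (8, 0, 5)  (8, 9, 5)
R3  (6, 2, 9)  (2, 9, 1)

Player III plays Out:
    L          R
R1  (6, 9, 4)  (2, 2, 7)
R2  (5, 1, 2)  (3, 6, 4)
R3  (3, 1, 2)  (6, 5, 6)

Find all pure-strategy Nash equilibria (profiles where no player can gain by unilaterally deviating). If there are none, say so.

The pure Nash equilibria are (R2, R, In), (R3, R, Out).

(R1, L, In): Player I can switch to R2 (3 → 8). Not NE.
(R1, L, Out): Player III can switch to In (4 → 5). Not NE.
(R1, R, In): Player I can switch to R2 (0 → 8). Not NE.
(R1, R, Out): Player I can switch to R2 (2 → 3). Not NE.
(R2, L, In): Player II can switch to R (0 → 9). Not NE.
(R2, L, Out): Player I can switch to R1 (5 → 6). Not NE.
(R2, R, In): Player I gets 8, best alternative 2; Player II gets 9, best alternative 0; Player III gets 5, best alternative 4. No profitable deviation — NE.
(R2, R, Out): Player I can switch to R3 (3 → 6). Not NE.
(R3, L, In): Player I can switch to R2 (6 → 8). Not NE.
(R3, R, Out): Player I gets 6, best alternative 3; Player II gets 5, best alternative 1; Player III gets 6, best alternative 1. No profitable deviation — NE.
(The remaining 2 profiles each have a profitable deviation by the same check.)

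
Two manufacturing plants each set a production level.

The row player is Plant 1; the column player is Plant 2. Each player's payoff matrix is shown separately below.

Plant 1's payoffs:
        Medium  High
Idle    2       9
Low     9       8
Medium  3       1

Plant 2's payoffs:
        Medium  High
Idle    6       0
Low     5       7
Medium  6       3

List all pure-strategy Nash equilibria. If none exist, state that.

There is no pure-strategy Nash equilibrium.

(Idle, Medium): Plant 1 can switch to Low (2 → 9). Not NE.
(Idle, High): Plant 2 can switch to Medium (0 → 6). Not NE.
(Low, Medium): Plant 2 can switch to High (5 → 7). Not NE.
(Low, High): Plant 1 can switch to Idle (8 → 9). Not NE.
(Medium, Medium): Plant 1 can switch to Low (3 → 9). Not NE.
(Medium, High): Plant 1 can switch to Idle (1 → 9). Not NE.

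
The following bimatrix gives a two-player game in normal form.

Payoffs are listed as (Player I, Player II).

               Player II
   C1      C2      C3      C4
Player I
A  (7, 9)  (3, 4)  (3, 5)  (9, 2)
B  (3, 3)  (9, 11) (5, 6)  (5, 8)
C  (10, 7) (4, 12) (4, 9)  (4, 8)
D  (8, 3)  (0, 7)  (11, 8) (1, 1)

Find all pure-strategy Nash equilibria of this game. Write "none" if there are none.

(B, C2), (D, C3)

Player I against C1: payoffs 7, 3, 10, 8 → best response C.
Player I against C2: payoffs 3, 9, 4, 0 → best response B.
Player I against C3: payoffs 3, 5, 4, 11 → best response D.
Player I against C4: payoffs 9, 5, 4, 1 → best response A.
Player II against A: payoffs 9, 4, 5, 2 → best response C1.
Player II against B: payoffs 3, 11, 6, 8 → best response C2.
Player II against C: payoffs 7, 12, 9, 8 → best response C2.
Player II against D: payoffs 3, 7, 8, 1 → best response C3.
Mutual best responses: (B, C2); (D, C3).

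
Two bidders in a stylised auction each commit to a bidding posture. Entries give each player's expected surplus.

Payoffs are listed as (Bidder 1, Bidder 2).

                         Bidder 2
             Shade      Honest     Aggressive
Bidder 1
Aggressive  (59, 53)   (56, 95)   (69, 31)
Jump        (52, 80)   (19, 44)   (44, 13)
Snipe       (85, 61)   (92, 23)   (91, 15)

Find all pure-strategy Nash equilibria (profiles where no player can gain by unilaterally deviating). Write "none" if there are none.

For each strategy profile, look for a profitable unilateral deviation.
(Aggressive, Shade): Bidder 1 can switch to Snipe (59 → 85). Not NE.
(Aggressive, Honest): Bidder 1 can switch to Snipe (56 → 92). Not NE.
(Aggressive, Aggressive): Bidder 1 can switch to Snipe (69 → 91). Not NE.
(Jump, Shade): Bidder 1 can switch to Aggressive (52 → 59). Not NE.
(Jump, Honest): Bidder 1 can switch to Aggressive (19 → 56). Not NE.
(Jump, Aggressive): Bidder 1 can switch to Aggressive (44 → 69). Not NE.
(Snipe, Shade): Bidder 1 gets 85, best alternative 59; Bidder 2 gets 61, best alternative 23. No profitable deviation — NE.
(Snipe, Honest): Bidder 2 can switch to Shade (23 → 61). Not NE.
(Snipe, Aggressive): Bidder 2 can switch to Shade (15 → 61). Not NE.

(Snipe, Shade)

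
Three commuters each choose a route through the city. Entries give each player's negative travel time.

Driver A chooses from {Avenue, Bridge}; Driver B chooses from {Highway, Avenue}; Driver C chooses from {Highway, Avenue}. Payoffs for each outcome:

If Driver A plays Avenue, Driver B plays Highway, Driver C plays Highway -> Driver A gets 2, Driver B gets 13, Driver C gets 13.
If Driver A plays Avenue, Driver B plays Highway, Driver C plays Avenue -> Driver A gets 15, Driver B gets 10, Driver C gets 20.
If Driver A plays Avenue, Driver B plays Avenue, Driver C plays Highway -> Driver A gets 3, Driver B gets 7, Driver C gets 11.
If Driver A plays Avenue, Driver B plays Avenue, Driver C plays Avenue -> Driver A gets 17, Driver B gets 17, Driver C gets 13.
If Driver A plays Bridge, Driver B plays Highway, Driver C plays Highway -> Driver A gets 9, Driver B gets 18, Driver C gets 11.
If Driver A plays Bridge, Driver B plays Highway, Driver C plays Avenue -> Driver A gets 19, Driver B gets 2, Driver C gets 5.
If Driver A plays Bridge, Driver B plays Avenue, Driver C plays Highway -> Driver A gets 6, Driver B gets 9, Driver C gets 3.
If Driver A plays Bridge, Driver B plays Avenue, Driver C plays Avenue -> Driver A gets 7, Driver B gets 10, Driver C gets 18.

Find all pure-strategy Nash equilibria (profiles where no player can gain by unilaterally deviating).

Pure-strategy Nash equilibria: (Avenue, Avenue, Avenue); (Bridge, Highway, Highway)

For each strategy profile, look for a profitable unilateral deviation.
(Avenue, Highway, Highway): Driver A can switch to Bridge (2 → 9). Not NE.
(Avenue, Highway, Avenue): Driver A can switch to Bridge (15 → 19). Not NE.
(Avenue, Avenue, Highway): Driver A can switch to Bridge (3 → 6). Not NE.
(Avenue, Avenue, Avenue): Driver A gets 17, best alternative 7; Driver B gets 17, best alternative 10; Driver C gets 13, best alternative 11. No profitable deviation — NE.
(Bridge, Highway, Highway): Driver A gets 9, best alternative 2; Driver B gets 18, best alternative 9; Driver C gets 11, best alternative 5. No profitable deviation — NE.
(Bridge, Highway, Avenue): Driver B can switch to Avenue (2 → 10). Not NE.
(Bridge, Avenue, Highway): Driver B can switch to Highway (9 → 18). Not NE.
(Bridge, Avenue, Avenue): Driver A can switch to Avenue (7 → 17). Not NE.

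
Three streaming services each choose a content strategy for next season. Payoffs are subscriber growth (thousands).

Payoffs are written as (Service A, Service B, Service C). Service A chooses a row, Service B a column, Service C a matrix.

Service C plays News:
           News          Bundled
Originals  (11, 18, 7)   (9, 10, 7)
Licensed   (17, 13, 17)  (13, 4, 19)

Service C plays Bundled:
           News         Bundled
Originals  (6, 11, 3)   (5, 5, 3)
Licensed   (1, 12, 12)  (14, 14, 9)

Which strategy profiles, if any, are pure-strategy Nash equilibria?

The unique pure-strategy Nash equilibrium is (Licensed, News, News).

For each strategy profile, look for a profitable unilateral deviation.
(Originals, News, News): Service A can switch to Licensed (11 → 17). Not NE.
(Originals, News, Bundled): Service C can switch to News (3 → 7). Not NE.
(Originals, Bundled, News): Service A can switch to Licensed (9 → 13). Not NE.
(Originals, Bundled, Bundled): Service A can switch to Licensed (5 → 14). Not NE.
(Licensed, News, News): Service A gets 17, best alternative 11; Service B gets 13, best alternative 4; Service C gets 17, best alternative 12. No profitable deviation — NE.
(Licensed, News, Bundled): Service A can switch to Originals (1 → 6). Not NE.
(Licensed, Bundled, News): Service B can switch to News (4 → 13). Not NE.
(The remaining 1 profile has a profitable deviation by the same check.)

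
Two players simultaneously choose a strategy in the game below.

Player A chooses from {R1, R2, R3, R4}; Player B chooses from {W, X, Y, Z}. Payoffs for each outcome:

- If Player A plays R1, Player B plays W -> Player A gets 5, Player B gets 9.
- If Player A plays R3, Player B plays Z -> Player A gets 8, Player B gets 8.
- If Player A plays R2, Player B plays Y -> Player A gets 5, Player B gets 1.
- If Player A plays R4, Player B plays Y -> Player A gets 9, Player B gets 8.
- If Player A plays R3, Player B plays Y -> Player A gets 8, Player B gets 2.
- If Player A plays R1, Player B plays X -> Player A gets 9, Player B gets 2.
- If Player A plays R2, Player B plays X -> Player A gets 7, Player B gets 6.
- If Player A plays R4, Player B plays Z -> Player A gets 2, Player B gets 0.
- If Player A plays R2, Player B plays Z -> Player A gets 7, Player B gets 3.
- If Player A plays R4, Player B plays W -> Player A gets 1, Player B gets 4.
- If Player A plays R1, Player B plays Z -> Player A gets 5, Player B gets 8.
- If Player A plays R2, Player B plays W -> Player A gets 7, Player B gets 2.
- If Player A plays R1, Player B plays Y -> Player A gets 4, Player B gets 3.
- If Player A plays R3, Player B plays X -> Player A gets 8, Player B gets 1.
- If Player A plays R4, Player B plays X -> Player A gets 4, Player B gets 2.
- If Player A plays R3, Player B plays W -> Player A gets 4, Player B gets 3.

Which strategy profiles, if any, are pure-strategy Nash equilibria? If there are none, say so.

Player A against W: payoffs 5, 7, 4, 1 → best response R2.
Player A against X: payoffs 9, 7, 8, 4 → best response R1.
Player A against Y: payoffs 4, 5, 8, 9 → best response R4.
Player A against Z: payoffs 5, 7, 8, 2 → best response R3.
Player B against R1: payoffs 9, 2, 3, 8 → best response W.
Player B against R2: payoffs 2, 6, 1, 3 → best response X.
Player B against R3: payoffs 3, 1, 2, 8 → best response Z.
Player B against R4: payoffs 4, 2, 8, 0 → best response Y.
Mutual best responses: (R3, Z); (R4, Y).

Pure-strategy Nash equilibria: (R3, Z), (R4, Y)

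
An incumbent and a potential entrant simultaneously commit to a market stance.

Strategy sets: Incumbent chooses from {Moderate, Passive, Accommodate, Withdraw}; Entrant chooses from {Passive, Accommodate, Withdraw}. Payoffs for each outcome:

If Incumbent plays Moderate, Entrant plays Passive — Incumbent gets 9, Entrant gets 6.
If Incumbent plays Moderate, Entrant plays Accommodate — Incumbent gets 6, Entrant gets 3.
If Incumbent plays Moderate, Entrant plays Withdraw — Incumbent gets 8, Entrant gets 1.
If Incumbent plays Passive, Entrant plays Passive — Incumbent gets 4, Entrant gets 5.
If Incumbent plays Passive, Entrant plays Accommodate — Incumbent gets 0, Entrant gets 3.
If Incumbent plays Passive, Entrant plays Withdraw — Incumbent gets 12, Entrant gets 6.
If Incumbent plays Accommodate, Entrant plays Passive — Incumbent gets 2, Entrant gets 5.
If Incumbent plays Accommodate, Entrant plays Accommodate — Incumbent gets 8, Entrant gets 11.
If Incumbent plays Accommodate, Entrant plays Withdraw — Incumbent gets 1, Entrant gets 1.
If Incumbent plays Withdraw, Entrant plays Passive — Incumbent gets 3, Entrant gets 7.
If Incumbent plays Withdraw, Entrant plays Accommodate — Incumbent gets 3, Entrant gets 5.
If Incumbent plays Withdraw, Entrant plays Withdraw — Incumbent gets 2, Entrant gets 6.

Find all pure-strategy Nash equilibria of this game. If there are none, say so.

Mark each player's best response to every combination of opponents' strategies; a profile where every player is best-responding is a pure Nash equilibrium.
Incumbent against Passive: payoffs 9, 4, 2, 3 → best response Moderate.
Incumbent against Accommodate: payoffs 6, 0, 8, 3 → best response Accommodate.
Incumbent against Withdraw: payoffs 8, 12, 1, 2 → best response Passive.
Entrant against Moderate: payoffs 6, 3, 1 → best response Passive.
Entrant against Passive: payoffs 5, 3, 6 → best response Withdraw.
Entrant against Accommodate: payoffs 5, 11, 1 → best response Accommodate.
Entrant against Withdraw: payoffs 7, 5, 6 → best response Passive.
Mutual best responses: (Moderate, Passive); (Passive, Withdraw); (Accommodate, Accommodate).

The pure Nash equilibria are (Moderate, Passive) and (Passive, Withdraw) and (Accommodate, Accommodate).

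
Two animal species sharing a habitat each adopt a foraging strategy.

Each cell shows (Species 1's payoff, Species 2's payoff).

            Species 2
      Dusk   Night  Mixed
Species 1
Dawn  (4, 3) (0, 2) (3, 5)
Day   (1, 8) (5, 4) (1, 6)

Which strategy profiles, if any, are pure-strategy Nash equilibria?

The unique pure-strategy Nash equilibrium is (Dawn, Mixed).

Species 1 against Dusk: payoffs 4, 1 → best response Dawn.
Species 1 against Night: payoffs 0, 5 → best response Day.
Species 1 against Mixed: payoffs 3, 1 → best response Dawn.
Species 2 against Dawn: payoffs 3, 2, 5 → best response Mixed.
Species 2 against Day: payoffs 8, 4, 6 → best response Dusk.
Mutual best responses: (Dawn, Mixed).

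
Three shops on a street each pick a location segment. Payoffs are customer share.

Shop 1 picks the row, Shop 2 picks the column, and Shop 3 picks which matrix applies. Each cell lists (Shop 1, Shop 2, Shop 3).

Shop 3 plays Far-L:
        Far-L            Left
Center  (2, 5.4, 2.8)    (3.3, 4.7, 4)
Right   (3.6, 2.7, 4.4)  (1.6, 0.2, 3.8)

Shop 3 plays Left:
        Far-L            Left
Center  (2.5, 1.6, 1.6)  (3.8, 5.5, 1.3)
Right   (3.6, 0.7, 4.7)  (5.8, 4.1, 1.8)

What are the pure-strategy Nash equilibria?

No pure-strategy Nash equilibrium.

(Center, Far-L, Far-L): Shop 1 can switch to Right (2 → 3.6). Not NE.
(Center, Far-L, Left): Shop 1 can switch to Right (2.5 → 3.6). Not NE.
(Center, Left, Far-L): Shop 2 can switch to Far-L (4.7 → 5.4). Not NE.
(Center, Left, Left): Shop 1 can switch to Right (3.8 → 5.8). Not NE.
(Right, Far-L, Far-L): Shop 3 can switch to Left (4.4 → 4.7). Not NE.
(Right, Far-L, Left): Shop 2 can switch to Left (0.7 → 4.1). Not NE.
(Right, Left, Far-L): Shop 1 can switch to Center (1.6 → 3.3). Not NE.
(Right, Left, Left): Shop 3 can switch to Far-L (1.8 → 3.8). Not NE.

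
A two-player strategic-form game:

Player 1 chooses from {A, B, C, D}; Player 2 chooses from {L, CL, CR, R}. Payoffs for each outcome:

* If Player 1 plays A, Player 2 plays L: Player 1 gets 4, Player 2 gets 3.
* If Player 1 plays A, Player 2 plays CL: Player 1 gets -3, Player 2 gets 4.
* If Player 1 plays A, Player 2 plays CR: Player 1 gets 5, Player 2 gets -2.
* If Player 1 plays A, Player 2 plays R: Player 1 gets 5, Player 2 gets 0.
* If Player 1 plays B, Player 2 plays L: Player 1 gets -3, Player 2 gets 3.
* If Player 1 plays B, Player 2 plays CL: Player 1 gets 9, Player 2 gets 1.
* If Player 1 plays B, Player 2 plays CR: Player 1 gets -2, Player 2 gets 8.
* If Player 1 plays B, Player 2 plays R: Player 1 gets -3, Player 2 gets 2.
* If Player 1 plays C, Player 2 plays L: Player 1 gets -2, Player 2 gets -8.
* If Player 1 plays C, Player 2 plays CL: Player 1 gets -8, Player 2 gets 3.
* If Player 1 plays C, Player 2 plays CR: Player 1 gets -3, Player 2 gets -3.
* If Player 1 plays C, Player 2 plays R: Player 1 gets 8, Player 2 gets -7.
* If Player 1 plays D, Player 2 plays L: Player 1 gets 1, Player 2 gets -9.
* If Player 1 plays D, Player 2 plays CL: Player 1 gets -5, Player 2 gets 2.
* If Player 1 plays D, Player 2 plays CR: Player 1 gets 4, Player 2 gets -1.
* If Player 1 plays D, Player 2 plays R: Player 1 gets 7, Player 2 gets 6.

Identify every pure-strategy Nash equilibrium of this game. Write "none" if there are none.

Player 1 against L: payoffs 4, -3, -2, 1 → best response A.
Player 1 against CL: payoffs -3, 9, -8, -5 → best response B.
Player 1 against CR: payoffs 5, -2, -3, 4 → best response A.
Player 1 against R: payoffs 5, -3, 8, 7 → best response C.
Player 2 against A: payoffs 3, 4, -2, 0 → best response CL.
Player 2 against B: payoffs 3, 1, 8, 2 → best response CR.
Player 2 against C: payoffs -8, 3, -3, -7 → best response CL.
Player 2 against D: payoffs -9, 2, -1, 6 → best response R.
No profile is a mutual best response for all players.

This game has no pure Nash equilibrium.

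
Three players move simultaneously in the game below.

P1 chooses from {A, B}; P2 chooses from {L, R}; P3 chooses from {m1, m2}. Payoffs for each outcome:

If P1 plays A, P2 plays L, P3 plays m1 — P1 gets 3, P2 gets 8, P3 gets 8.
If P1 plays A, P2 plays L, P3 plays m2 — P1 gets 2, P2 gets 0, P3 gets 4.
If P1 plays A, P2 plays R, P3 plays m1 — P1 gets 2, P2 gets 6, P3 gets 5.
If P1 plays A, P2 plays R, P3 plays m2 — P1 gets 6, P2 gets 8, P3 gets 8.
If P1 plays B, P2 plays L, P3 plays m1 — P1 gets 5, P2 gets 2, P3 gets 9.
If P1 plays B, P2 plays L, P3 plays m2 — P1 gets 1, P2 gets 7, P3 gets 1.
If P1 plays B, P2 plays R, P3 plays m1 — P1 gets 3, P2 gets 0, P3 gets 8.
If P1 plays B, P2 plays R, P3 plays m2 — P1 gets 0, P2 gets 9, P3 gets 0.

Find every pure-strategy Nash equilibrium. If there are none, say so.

The pure Nash equilibria are (A, R, m2) and (B, L, m1).

P1 against (L, m1): payoffs 3, 5 → best response B.
P1 against (L, m2): payoffs 2, 1 → best response A.
P1 against (R, m1): payoffs 2, 3 → best response B.
P1 against (R, m2): payoffs 6, 0 → best response A.
P2 against (A, m1): payoffs 8, 6 → best response L.
P2 against (A, m2): payoffs 0, 8 → best response R.
P2 against (B, m1): payoffs 2, 0 → best response L.
P2 against (B, m2): payoffs 7, 9 → best response R.
P3 against (A, L): payoffs 8, 4 → best response m1.
P3 against (A, R): payoffs 5, 8 → best response m2.
P3 against (B, L): payoffs 9, 1 → best response m1.
P3 against (B, R): payoffs 8, 0 → best response m1.
Mutual best responses: (A, R, m2); (B, L, m1).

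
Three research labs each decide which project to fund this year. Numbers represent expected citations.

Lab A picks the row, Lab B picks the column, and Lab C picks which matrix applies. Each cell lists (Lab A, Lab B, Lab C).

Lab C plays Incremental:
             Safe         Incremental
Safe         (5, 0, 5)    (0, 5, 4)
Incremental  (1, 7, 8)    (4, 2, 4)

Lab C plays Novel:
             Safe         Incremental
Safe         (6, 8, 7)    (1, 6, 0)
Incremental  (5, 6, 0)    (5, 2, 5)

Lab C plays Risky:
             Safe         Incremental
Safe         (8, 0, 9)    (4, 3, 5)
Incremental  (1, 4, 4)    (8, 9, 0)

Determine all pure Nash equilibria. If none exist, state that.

No pure-strategy Nash equilibrium.

Lab A against (Safe, Incremental): payoffs 5, 1 → best response Safe.
Lab A against (Safe, Novel): payoffs 6, 5 → best response Safe.
Lab A against (Safe, Risky): payoffs 8, 1 → best response Safe.
Lab A against (Incremental, Incremental): payoffs 0, 4 → best response Incremental.
Lab A against (Incremental, Novel): payoffs 1, 5 → best response Incremental.
Lab A against (Incremental, Risky): payoffs 4, 8 → best response Incremental.
Lab B against (Safe, Incremental): payoffs 0, 5 → best response Incremental.
Lab B against (Safe, Novel): payoffs 8, 6 → best response Safe.
Lab B against (Safe, Risky): payoffs 0, 3 → best response Incremental.
Lab B against (Incremental, Incremental): payoffs 7, 2 → best response Safe.
Lab B against (Incremental, Novel): payoffs 6, 2 → best response Safe.
Lab B against (Incremental, Risky): payoffs 4, 9 → best response Incremental.
Lab C against (Safe, Safe): payoffs 5, 7, 9 → best response Risky.
Lab C against (Safe, Incremental): payoffs 4, 0, 5 → best response Risky.
Lab C against (Incremental, Safe): payoffs 8, 0, 4 → best response Incremental.
Lab C against (Incremental, Incremental): payoffs 4, 5, 0 → best response Novel.
No profile is a mutual best response for all players.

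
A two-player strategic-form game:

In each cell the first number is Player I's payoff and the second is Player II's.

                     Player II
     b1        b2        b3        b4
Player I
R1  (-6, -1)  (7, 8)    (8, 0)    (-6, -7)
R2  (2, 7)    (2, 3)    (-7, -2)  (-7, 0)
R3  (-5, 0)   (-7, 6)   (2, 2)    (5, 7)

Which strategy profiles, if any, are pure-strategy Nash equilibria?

For each strategy profile, look for a profitable unilateral deviation.
(R1, b1): Player I can switch to R2 (-6 → 2). Not NE.
(R1, b2): Player I gets 7, best alternative 2; Player II gets 8, best alternative 0. No profitable deviation — NE.
(R1, b3): Player II can switch to b2 (0 → 8). Not NE.
(R1, b4): Player I can switch to R3 (-6 → 5). Not NE.
(R2, b1): Player I gets 2, best alternative -5; Player II gets 7, best alternative 3. No profitable deviation — NE.
(R2, b2): Player I can switch to R1 (2 → 7). Not NE.
(R2, b3): Player I can switch to R1 (-7 → 8). Not NE.
(R2, b4): Player I can switch to R1 (-7 → -6). Not NE.
(R3, b4): Player I gets 5, best alternative -6; Player II gets 7, best alternative 6. No profitable deviation — NE.
(The remaining 3 profiles each have a profitable deviation by the same check.)

Pure-strategy Nash equilibria: (R1, b2); (R2, b1); (R3, b4)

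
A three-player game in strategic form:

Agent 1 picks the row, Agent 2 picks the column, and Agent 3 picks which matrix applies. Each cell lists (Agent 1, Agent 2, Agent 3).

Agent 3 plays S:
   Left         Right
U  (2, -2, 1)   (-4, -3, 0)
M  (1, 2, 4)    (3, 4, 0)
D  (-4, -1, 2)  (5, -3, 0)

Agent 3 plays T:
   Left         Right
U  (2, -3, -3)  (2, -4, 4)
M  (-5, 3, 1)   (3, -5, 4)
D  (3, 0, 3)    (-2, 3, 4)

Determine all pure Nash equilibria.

Agent 1 against (Left, S): payoffs 2, 1, -4 → best response U.
Agent 1 against (Left, T): payoffs 2, -5, 3 → best response D.
Agent 1 against (Right, S): payoffs -4, 3, 5 → best response D.
Agent 1 against (Right, T): payoffs 2, 3, -2 → best response M.
Agent 2 against (U, S): payoffs -2, -3 → best response Left.
Agent 2 against (U, T): payoffs -3, -4 → best response Left.
Agent 2 against (M, S): payoffs 2, 4 → best response Right.
Agent 2 against (M, T): payoffs 3, -5 → best response Left.
Agent 2 against (D, S): payoffs -1, -3 → best response Left.
Agent 2 against (D, T): payoffs 0, 3 → best response Right.
Agent 3 against (U, Left): payoffs 1, -3 → best response S.
Agent 3 against (U, Right): payoffs 0, 4 → best response T.
Agent 3 against (M, Left): payoffs 4, 1 → best response S.
Agent 3 against (M, Right): payoffs 0, 4 → best response T.
Agent 3 against (D, Left): payoffs 2, 3 → best response T.
Agent 3 against (D, Right): payoffs 0, 4 → best response T.
Mutual best responses: (U, Left, S).

(U, Left, S)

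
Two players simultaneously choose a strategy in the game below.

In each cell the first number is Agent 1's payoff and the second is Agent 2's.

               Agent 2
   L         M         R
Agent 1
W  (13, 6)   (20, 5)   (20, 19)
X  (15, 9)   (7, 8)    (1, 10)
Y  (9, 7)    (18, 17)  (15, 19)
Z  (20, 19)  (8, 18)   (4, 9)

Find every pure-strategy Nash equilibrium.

The pure Nash equilibria are (W, R) and (Z, L).

Agent 1 against L: payoffs 13, 15, 9, 20 → best response Z.
Agent 1 against M: payoffs 20, 7, 18, 8 → best response W.
Agent 1 against R: payoffs 20, 1, 15, 4 → best response W.
Agent 2 against W: payoffs 6, 5, 19 → best response R.
Agent 2 against X: payoffs 9, 8, 10 → best response R.
Agent 2 against Y: payoffs 7, 17, 19 → best response R.
Agent 2 against Z: payoffs 19, 18, 9 → best response L.
Mutual best responses: (W, R); (Z, L).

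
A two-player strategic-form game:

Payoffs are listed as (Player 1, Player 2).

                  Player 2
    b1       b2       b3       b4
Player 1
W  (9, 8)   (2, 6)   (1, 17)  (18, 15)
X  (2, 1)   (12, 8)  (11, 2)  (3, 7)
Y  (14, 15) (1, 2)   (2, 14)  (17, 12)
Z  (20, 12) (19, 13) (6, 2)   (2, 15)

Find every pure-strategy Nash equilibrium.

none

For each player, find the best response to each opponent profile; mutual best responses are the pure NE.
Player 1 against b1: payoffs 9, 2, 14, 20 → best response Z.
Player 1 against b2: payoffs 2, 12, 1, 19 → best response Z.
Player 1 against b3: payoffs 1, 11, 2, 6 → best response X.
Player 1 against b4: payoffs 18, 3, 17, 2 → best response W.
Player 2 against W: payoffs 8, 6, 17, 15 → best response b3.
Player 2 against X: payoffs 1, 8, 2, 7 → best response b2.
Player 2 against Y: payoffs 15, 2, 14, 12 → best response b1.
Player 2 against Z: payoffs 12, 13, 2, 15 → best response b4.
No profile is a mutual best response for all players.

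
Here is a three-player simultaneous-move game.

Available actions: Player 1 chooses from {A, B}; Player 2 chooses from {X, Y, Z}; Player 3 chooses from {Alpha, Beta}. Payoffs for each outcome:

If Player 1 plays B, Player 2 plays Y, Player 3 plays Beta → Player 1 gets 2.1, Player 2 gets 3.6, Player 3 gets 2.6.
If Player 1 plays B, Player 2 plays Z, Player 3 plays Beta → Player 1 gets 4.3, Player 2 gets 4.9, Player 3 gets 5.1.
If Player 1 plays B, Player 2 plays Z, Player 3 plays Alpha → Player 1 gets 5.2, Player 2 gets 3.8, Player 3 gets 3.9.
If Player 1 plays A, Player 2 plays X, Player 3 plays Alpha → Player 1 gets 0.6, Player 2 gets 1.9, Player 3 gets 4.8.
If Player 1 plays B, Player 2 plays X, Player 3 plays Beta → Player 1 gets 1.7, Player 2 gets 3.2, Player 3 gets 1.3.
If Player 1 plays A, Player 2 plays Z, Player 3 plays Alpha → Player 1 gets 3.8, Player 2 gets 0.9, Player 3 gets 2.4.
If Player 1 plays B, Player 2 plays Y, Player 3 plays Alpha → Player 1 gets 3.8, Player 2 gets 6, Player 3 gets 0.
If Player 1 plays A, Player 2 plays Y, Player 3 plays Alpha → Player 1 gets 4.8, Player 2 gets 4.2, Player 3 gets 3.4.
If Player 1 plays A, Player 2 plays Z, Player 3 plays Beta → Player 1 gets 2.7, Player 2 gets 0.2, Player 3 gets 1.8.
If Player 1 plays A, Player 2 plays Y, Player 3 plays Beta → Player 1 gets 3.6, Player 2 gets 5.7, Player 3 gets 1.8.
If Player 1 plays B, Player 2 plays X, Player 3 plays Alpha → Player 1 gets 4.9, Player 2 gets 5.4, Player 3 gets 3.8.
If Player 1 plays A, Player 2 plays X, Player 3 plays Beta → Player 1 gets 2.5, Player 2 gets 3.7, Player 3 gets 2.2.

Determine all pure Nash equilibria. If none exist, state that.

Mark each player's best response to every combination of opponents' strategies; a profile where every player is best-responding is a pure Nash equilibrium.
Player 1 against (X, Alpha): payoffs 0.6, 4.9 → best response B.
Player 1 against (X, Beta): payoffs 2.5, 1.7 → best response A.
Player 1 against (Y, Alpha): payoffs 4.8, 3.8 → best response A.
Player 1 against (Y, Beta): payoffs 3.6, 2.1 → best response A.
Player 1 against (Z, Alpha): payoffs 3.8, 5.2 → best response B.
Player 1 against (Z, Beta): payoffs 2.7, 4.3 → best response B.
Player 2 against (A, Alpha): payoffs 1.9, 4.2, 0.9 → best response Y.
Player 2 against (A, Beta): payoffs 3.7, 5.7, 0.2 → best response Y.
Player 2 against (B, Alpha): payoffs 5.4, 6, 3.8 → best response Y.
Player 2 against (B, Beta): payoffs 3.2, 3.6, 4.9 → best response Z.
Player 3 against (A, X): payoffs 4.8, 2.2 → best response Alpha.
Player 3 against (A, Y): payoffs 3.4, 1.8 → best response Alpha.
Player 3 against (A, Z): payoffs 2.4, 1.8 → best response Alpha.
Player 3 against (B, X): payoffs 3.8, 1.3 → best response Alpha.
Player 3 against (B, Y): payoffs 0, 2.6 → best response Beta.
Player 3 against (B, Z): payoffs 3.9, 5.1 → best response Beta.
Mutual best responses: (A, Y, Alpha); (B, Z, Beta).

(A, Y, Alpha); (B, Z, Beta)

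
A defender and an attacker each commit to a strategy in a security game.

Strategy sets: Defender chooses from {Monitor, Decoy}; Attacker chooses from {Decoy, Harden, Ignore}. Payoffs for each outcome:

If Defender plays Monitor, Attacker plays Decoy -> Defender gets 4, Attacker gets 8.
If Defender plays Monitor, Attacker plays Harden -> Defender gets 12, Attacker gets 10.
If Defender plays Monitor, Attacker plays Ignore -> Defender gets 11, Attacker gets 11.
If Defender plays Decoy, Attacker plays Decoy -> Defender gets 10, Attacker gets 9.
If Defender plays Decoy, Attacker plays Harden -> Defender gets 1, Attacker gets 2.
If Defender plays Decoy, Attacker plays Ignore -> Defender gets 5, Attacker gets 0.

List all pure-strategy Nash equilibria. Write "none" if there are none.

The pure Nash equilibria are (Monitor, Ignore); (Decoy, Decoy).

(Monitor, Decoy): Defender can switch to Decoy (4 → 10). Not NE.
(Monitor, Harden): Attacker can switch to Ignore (10 → 11). Not NE.
(Monitor, Ignore): Defender gets 11, best alternative 5; Attacker gets 11, best alternative 10. No profitable deviation — NE.
(Decoy, Decoy): Defender gets 10, best alternative 4; Attacker gets 9, best alternative 2. No profitable deviation — NE.
(Decoy, Harden): Defender can switch to Monitor (1 → 12). Not NE.
(Decoy, Ignore): Defender can switch to Monitor (5 → 11). Not NE.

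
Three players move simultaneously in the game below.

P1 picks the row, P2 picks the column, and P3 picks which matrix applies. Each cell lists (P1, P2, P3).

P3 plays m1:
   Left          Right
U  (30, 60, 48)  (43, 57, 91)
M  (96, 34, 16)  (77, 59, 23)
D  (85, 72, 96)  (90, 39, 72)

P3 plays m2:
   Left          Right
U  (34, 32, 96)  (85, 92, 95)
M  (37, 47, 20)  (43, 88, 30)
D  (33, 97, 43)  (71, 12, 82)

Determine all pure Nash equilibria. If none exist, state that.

(U, Right, m2)

P1 against (Left, m1): payoffs 30, 96, 85 → best response M.
P1 against (Left, m2): payoffs 34, 37, 33 → best response M.
P1 against (Right, m1): payoffs 43, 77, 90 → best response D.
P1 against (Right, m2): payoffs 85, 43, 71 → best response U.
P2 against (U, m1): payoffs 60, 57 → best response Left.
P2 against (U, m2): payoffs 32, 92 → best response Right.
P2 against (M, m1): payoffs 34, 59 → best response Right.
P2 against (M, m2): payoffs 47, 88 → best response Right.
P2 against (D, m1): payoffs 72, 39 → best response Left.
P2 against (D, m2): payoffs 97, 12 → best response Left.
P3 against (U, Left): payoffs 48, 96 → best response m2.
P3 against (U, Right): payoffs 91, 95 → best response m2.
P3 against (M, Left): payoffs 16, 20 → best response m2.
P3 against (M, Right): payoffs 23, 30 → best response m2.
P3 against (D, Left): payoffs 96, 43 → best response m1.
P3 against (D, Right): payoffs 72, 82 → best response m2.
Mutual best responses: (U, Right, m2).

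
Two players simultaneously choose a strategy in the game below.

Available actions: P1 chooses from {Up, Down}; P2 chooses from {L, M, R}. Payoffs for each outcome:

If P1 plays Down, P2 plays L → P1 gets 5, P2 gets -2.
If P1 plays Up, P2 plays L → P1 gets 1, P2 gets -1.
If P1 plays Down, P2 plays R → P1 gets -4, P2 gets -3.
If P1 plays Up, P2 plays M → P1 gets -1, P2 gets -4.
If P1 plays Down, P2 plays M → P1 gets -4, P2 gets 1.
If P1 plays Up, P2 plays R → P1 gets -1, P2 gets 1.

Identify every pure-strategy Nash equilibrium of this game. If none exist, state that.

Check each profile: it is a Nash equilibrium iff no player can strictly gain by switching unilaterally.
(Up, L): P1 can switch to Down (1 → 5). Not NE.
(Up, M): P2 can switch to L (-4 → -1). Not NE.
(Up, R): P1 gets -1, best alternative -4; P2 gets 1, best alternative -1. No profitable deviation — NE.
(Down, L): P2 can switch to M (-2 → 1). Not NE.
(Down, M): P1 can switch to Up (-4 → -1). Not NE.
(Down, R): P1 can switch to Up (-4 → -1). Not NE.

Pure NE: (Up, R)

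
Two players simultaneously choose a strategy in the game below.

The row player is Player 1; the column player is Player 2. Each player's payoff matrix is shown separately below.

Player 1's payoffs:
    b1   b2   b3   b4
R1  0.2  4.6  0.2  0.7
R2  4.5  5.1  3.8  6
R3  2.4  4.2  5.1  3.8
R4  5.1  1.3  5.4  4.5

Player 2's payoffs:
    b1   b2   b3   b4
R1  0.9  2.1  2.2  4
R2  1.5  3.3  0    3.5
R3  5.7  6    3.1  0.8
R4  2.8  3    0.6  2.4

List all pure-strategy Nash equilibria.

(R1, b1): Player 1 can switch to R2 (0.2 → 4.5). Not NE.
(R1, b2): Player 1 can switch to R2 (4.6 → 5.1). Not NE.
(R1, b3): Player 1 can switch to R2 (0.2 → 3.8). Not NE.
(R1, b4): Player 1 can switch to R2 (0.7 → 6). Not NE.
(R2, b1): Player 1 can switch to R4 (4.5 → 5.1). Not NE.
(R2, b2): Player 2 can switch to b4 (3.3 → 3.5). Not NE.
(R2, b3): Player 1 can switch to R3 (3.8 → 5.1). Not NE.
(R2, b4): Player 1 gets 6, best alternative 4.5; Player 2 gets 3.5, best alternative 3.3. No profitable deviation — NE.
(R3, b1): Player 1 can switch to R2 (2.4 → 4.5). Not NE.
(R3, b2): Player 1 can switch to R1 (4.2 → 4.6). Not NE.
(R3, b3): Player 1 can switch to R4 (5.1 → 5.4). Not NE.
(The remaining 5 profiles each have a profitable deviation by the same check.)

Pure NE: (R2, b4)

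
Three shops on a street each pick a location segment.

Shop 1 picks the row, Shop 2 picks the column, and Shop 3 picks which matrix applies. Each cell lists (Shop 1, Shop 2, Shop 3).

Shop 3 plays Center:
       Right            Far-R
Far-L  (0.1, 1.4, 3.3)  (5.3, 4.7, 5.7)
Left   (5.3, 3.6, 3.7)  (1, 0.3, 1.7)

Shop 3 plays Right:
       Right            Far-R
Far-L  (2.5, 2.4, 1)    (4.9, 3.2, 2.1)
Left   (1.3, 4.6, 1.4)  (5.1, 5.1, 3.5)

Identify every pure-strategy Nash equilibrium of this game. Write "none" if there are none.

Shop 1 against (Right, Center): payoffs 0.1, 5.3 → best response Left.
Shop 1 against (Right, Right): payoffs 2.5, 1.3 → best response Far-L.
Shop 1 against (Far-R, Center): payoffs 5.3, 1 → best response Far-L.
Shop 1 against (Far-R, Right): payoffs 4.9, 5.1 → best response Left.
Shop 2 against (Far-L, Center): payoffs 1.4, 4.7 → best response Far-R.
Shop 2 against (Far-L, Right): payoffs 2.4, 3.2 → best response Far-R.
Shop 2 against (Left, Center): payoffs 3.6, 0.3 → best response Right.
Shop 2 against (Left, Right): payoffs 4.6, 5.1 → best response Far-R.
Shop 3 against (Far-L, Right): payoffs 3.3, 1 → best response Center.
Shop 3 against (Far-L, Far-R): payoffs 5.7, 2.1 → best response Center.
Shop 3 against (Left, Right): payoffs 3.7, 1.4 → best response Center.
Shop 3 against (Left, Far-R): payoffs 1.7, 3.5 → best response Right.
Mutual best responses: (Far-L, Far-R, Center); (Left, Right, Center); (Left, Far-R, Right).

The pure Nash equilibria are (Far-L, Far-R, Center) and (Left, Right, Center) and (Left, Far-R, Right).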